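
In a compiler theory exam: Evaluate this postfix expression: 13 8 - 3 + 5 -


Processing tokens left to right:
Push 13, Push 8
Pop 13 and 8, compute 13 - 8 = 5, push 5
Push 3
Pop 5 and 3, compute 5 + 3 = 8, push 8
Push 5
Pop 8 and 5, compute 8 - 5 = 3, push 3
Stack result: 3

3


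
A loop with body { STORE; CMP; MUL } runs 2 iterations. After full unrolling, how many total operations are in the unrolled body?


Loop body operations: STORE, CMP, MUL (3 ops per iteration)
Unrolling 2 iterations:
  Iteration 1: STORE, CMP, MUL (3 ops)
  Iteration 2: STORE, CMP, MUL (3 ops)
Total: 2 iterations * 3 ops/iter = 6 operations

6


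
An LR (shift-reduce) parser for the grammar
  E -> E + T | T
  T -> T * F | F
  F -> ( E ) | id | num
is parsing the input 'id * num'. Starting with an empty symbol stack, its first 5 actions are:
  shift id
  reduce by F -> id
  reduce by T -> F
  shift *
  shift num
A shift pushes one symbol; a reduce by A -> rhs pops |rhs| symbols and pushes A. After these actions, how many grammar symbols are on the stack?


Tracking the symbol stack through each action:
  Action 1: shift 'id' : push -> stack = [id] (size 1)
  Action 2: reduce by F -> id : pop 1, push F -> stack = [F] (size 1)
  Action 3: reduce by T -> F : pop 1, push T -> stack = [T] (size 1)
  Action 4: shift '*' : push -> stack = [T, *] (size 2)
  Action 5: shift 'num' : push -> stack = [T, *, num] (size 3)
Final stack size: 3

3


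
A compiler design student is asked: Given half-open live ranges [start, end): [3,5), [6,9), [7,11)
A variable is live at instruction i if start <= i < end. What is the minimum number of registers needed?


Live ranges:
  Var0: [3, 5)
  Var1: [6, 9)
  Var2: [7, 11)
Sweep-line events (position, delta, active):
  pos=3 start -> active=1
  pos=5 end -> active=0
  pos=6 start -> active=1
  pos=7 start -> active=2
  pos=9 end -> active=1
  pos=11 end -> active=0
Maximum simultaneous active: 2
Minimum registers needed: 2

2


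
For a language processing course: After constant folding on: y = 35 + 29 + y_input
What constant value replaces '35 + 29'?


Identifying constant sub-expression:
  Original: y = 35 + 29 + y_input
  35 and 29 are both compile-time constants
  Evaluating: 35 + 29 = 64
  After folding: y = 64 + y_input

64


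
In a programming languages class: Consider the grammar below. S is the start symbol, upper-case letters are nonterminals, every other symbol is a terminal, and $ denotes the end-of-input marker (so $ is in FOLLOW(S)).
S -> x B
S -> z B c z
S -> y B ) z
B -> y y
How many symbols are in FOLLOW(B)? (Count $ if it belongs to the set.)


S is the start symbol and does not occur in any rule body, so FOLLOW(S) = {$}.
Examining every occurrence of B in a rule body:
  S -> x B : B is at the right end -> add FOLLOW(S) = {$}
  S -> z B c z : B is followed by terminal 'c' -> add 'c'
  S -> y B ) z : B is followed by terminal ')' -> add ')'
  B -> y y : B does not occur in the body -> contributes nothing
FOLLOW(B) = {), c, $}
Count: 3

3


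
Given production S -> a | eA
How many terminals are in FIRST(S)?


Production: S -> a | eA
Examining each alternative for leading terminals:
  S -> a : first terminal = 'a'
  S -> eA : first terminal = 'e'
FIRST(S) = {a, e}
Count: 2

2


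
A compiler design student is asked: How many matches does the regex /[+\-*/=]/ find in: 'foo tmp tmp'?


Pattern: /[+\-*/=]/ (operators)
Input: 'foo tmp tmp'
Scanning for matches:
Total matches: 0

0


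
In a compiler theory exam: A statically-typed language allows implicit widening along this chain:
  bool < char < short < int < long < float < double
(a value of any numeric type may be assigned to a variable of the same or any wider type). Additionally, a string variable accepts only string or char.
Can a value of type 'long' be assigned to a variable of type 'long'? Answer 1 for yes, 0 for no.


Target variable type: long
Source value type: long
Numeric ranks: long=4, long=4
Widening allowed iff rank(source) <= rank(target): 4 <= 4? Yes
Result: 1

1


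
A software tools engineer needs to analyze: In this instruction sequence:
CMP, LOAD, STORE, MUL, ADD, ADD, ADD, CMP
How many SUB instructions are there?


Scanning instruction sequence for SUB:
  Position 1: CMP
  Position 2: LOAD
  Position 3: STORE
  Position 4: MUL
  Position 5: ADD
  Position 6: ADD
  Position 7: ADD
  Position 8: CMP
Matches at positions: []
Total SUB count: 0

0


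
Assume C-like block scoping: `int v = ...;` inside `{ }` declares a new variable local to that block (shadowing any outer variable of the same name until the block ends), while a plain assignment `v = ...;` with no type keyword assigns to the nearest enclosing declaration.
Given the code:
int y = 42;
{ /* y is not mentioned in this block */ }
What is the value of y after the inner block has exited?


Analyzing scoping rules:
Outer scope: declares y = 42
Inner block: y is neither redeclared nor assigned -> unchanged
After the block -> 42
Result: 42

42


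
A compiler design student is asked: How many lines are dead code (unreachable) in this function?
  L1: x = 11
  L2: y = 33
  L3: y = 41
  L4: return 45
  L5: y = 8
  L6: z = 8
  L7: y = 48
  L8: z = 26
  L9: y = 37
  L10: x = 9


Analyzing control flow:
  L1: reachable (before return)
  L2: reachable (before return)
  L3: reachable (before return)
  L4: reachable (return statement)
  L5: DEAD (after return at L4)
  L6: DEAD (after return at L4)
  L7: DEAD (after return at L4)
  L8: DEAD (after return at L4)
  L9: DEAD (after return at L4)
  L10: DEAD (after return at L4)
Return at L4, total lines = 10
Dead lines: L5 through L10
Count: 6

6


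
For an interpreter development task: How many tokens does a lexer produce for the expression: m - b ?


Scanning 'm - b'
Token 1: 'm' -> identifier
Token 2: '-' -> operator
Token 3: 'b' -> identifier
Total tokens: 3

3


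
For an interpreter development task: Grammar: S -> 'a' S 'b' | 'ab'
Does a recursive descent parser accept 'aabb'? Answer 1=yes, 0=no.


Grammar accepts strings of the form a^n b^n (n >= 1)
Word: 'aabb'
Counting: 2 a's and 2 b's
Check: 2 == 2? Yes
Derivation (S -> aSb applied 1 time(s), then S -> ab): S => aSb => aabb
Accepted

1


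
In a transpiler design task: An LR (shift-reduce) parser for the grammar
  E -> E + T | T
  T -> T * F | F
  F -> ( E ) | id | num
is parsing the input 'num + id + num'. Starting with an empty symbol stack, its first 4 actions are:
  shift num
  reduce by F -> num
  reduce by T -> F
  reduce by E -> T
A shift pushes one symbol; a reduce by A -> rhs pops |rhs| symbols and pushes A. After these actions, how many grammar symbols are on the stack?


Tracking the symbol stack through each action:
  Action 1: shift 'num' : push -> stack = [num] (size 1)
  Action 2: reduce by F -> num : pop 1, push F -> stack = [F] (size 1)
  Action 3: reduce by T -> F : pop 1, push T -> stack = [T] (size 1)
  Action 4: reduce by E -> T : pop 1, push E -> stack = [E] (size 1)
Final stack size: 1

1


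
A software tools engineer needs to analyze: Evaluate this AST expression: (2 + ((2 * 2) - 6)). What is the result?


Expression: (2 + ((2 * 2) - 6))
Evaluating step by step:
  2 * 2 = 4
  4 - 6 = -2
  2 + -2 = 0
Result: 0

0


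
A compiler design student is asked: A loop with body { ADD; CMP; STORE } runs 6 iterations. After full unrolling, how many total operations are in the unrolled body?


Loop body operations: ADD, CMP, STORE (3 ops per iteration)
Unrolling 6 iterations:
  Iteration 1: ADD, CMP, STORE (3 ops)
  Iteration 2: ADD, CMP, STORE (3 ops)
  Iteration 3: ADD, CMP, STORE (3 ops)
  Iteration 4: ADD, CMP, STORE (3 ops)
  Iteration 5: ADD, CMP, STORE (3 ops)
  Iteration 6: ADD, CMP, STORE (3 ops)
Total: 6 iterations * 3 ops/iter = 18 operations

18


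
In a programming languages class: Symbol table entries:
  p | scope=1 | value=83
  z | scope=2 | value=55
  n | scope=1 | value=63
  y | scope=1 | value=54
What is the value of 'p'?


Searching symbol table for 'p':
  p | scope=1 | value=83 <- MATCH
  z | scope=2 | value=55
  n | scope=1 | value=63
  y | scope=1 | value=54
Found 'p' at scope 1 with value 83

83


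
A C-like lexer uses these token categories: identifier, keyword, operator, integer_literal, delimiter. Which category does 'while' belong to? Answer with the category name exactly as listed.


Token: 'while'
Checking categories:
  identifier: no
  integer_literal: no
  operator: no
  keyword: YES
  delimiter: no
Category: keyword

keyword


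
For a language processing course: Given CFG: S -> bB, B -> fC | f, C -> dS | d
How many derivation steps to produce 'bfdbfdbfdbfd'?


Grammar: S -> bB, B -> fC | f, C -> dS | d
Deriving 'bfdbfdbfdbfd':
Step 1: S -> bB => bB
Step 2: B -> fC => bfC
Step 3: C -> dS => bfdS
Step 4: S -> bB => bfdbB
Step 5: B -> fC => bfdbfC
Step 6: C -> dS => bfdbfdS
Step 7: S -> bB => bfdbfdbB
Step 8: B -> fC => bfdbfdbfC
Step 9: C -> dS => bfdbfdbfdS
Step 10: S -> bB => bfdbfdbfdbB
Step 11: B -> fC => bfdbfdbfdbfC
Step 12: C -> d => bfdbfdbfdbfd
Total derivation steps: 12

12


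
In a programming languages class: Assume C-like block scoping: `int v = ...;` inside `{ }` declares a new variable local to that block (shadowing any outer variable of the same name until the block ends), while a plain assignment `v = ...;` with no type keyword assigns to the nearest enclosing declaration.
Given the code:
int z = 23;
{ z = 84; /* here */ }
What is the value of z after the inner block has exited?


Analyzing scoping rules:
Outer scope: declares z = 23
Inner block: 'z = 84;' has no type keyword, so it is an assignment to the outer z (no shadowing)
The assignment changed the outer variable itself, so the new value persists after the block -> 84
Result: 84

84


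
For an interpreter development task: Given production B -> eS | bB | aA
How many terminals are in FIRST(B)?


Production: B -> eS | bB | aA
Examining each alternative for leading terminals:
  B -> eS : first terminal = 'e'
  B -> bB : first terminal = 'b'
  B -> aA : first terminal = 'a'
FIRST(B) = {a, b, e}
Count: 3

3


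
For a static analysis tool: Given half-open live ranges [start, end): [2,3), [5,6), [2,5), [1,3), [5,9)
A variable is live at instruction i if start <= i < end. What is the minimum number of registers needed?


Live ranges:
  Var0: [2, 3)
  Var1: [5, 6)
  Var2: [2, 5)
  Var3: [1, 3)
  Var4: [5, 9)
Sweep-line events (position, delta, active):
  pos=1 start -> active=1
  pos=2 start -> active=2
  pos=2 start -> active=3
  pos=3 end -> active=2
  pos=3 end -> active=1
  pos=5 end -> active=0
  pos=5 start -> active=1
  pos=5 start -> active=2
  pos=6 end -> active=1
  pos=9 end -> active=0
Maximum simultaneous active: 3
Minimum registers needed: 3

3


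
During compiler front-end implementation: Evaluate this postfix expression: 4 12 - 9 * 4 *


Processing tokens left to right:
Push 4, Push 12
Pop 4 and 12, compute 4 - 12 = -8, push -8
Push 9
Pop -8 and 9, compute -8 * 9 = -72, push -72
Push 4
Pop -72 and 4, compute -72 * 4 = -288, push -288
Stack result: -288

-288


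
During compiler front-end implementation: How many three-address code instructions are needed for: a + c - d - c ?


Expression: a + c - d - c
Generating three-address code (respecting * over +/- precedence):
  Instruction 1: t1 = a + c
  Instruction 2: t2 = t1 - d
  Instruction 3: t3 = t2 - c
Total instructions: 3

3


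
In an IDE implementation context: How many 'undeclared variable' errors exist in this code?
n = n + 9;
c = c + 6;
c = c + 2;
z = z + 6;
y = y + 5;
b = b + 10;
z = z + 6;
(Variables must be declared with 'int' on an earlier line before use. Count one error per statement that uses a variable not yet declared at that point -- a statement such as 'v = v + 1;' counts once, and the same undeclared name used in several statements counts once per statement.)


Scanning code line by line:
  Line 1: use 'n' -> ERROR (undeclared)
  Line 2: use 'c' -> ERROR (undeclared)
  Line 3: use 'c' -> ERROR (undeclared)
  Line 4: use 'z' -> ERROR (undeclared)
  Line 5: use 'y' -> ERROR (undeclared)
  Line 6: use 'b' -> ERROR (undeclared)
  Line 7: use 'z' -> ERROR (undeclared)
Total undeclared variable errors: 7

7


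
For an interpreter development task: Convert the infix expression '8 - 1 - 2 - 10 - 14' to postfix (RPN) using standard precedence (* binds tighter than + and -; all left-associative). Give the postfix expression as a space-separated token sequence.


Applying the shunting-yard algorithm:
  Operand 8 -> output
  Push '-' onto operator stack -> op-stack: [-]
  Operand 1 -> output
  See '-' (prec 1); top '-' (prec 1) >= it -> pop '-' to output
  Push '-' onto operator stack -> op-stack: [-]
  Operand 2 -> output
  See '-' (prec 1); top '-' (prec 1) >= it -> pop '-' to output
  Push '-' onto operator stack -> op-stack: [-]
  Operand 10 -> output
  See '-' (prec 1); top '-' (prec 1) >= it -> pop '-' to output
  Push '-' onto operator stack -> op-stack: [-]
  Operand 14 -> output
  End of input: pop '-' to output
Postfix result: 8 1 - 2 - 10 - 14 -

8 1 - 2 - 10 - 14 -


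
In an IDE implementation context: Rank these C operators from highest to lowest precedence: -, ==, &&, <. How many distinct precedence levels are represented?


Looking up precedence for each operator:
  - -> precedence 5
  == -> precedence 3
  && -> precedence 2
  < -> precedence 4
Sorted highest to lowest: -, <, ==, &&
Distinct precedence values: [5, 4, 3, 2]
Number of distinct levels: 4

4


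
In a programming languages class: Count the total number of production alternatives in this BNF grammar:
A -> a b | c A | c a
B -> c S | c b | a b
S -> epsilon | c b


Counting alternatives per rule:
  A: 3 alternative(s)
  B: 3 alternative(s)
  S: 2 alternative(s)
Sum: 3 + 3 + 2 = 8

8


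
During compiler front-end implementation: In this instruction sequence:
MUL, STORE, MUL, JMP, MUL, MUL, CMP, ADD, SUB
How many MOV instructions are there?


Scanning instruction sequence for MOV:
  Position 1: MUL
  Position 2: STORE
  Position 3: MUL
  Position 4: JMP
  Position 5: MUL
  Position 6: MUL
  Position 7: CMP
  Position 8: ADD
  Position 9: SUB
Matches at positions: []
Total MOV count: 0

0


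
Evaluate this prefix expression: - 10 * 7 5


Parsing prefix expression: - 10 * 7 5
Step 1: Innermost operation '* 7 5'
  7 * 5 = 35
Step 2: Outer operation '- 10 [35]'
  10 - 35 = -25

-25


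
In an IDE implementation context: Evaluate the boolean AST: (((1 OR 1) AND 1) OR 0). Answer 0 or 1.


Step 1: Evaluate inner node
  1 OR 1 = 1
Step 2: Evaluate next node
  1 AND 1 = 1
Step 3: Evaluate root node
  1 OR 0 = 1

1


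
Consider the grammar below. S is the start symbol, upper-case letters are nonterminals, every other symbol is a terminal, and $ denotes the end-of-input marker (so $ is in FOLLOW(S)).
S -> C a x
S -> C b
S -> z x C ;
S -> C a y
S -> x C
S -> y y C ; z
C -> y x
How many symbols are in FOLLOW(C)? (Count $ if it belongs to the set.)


S is the start symbol and does not occur in any rule body, so FOLLOW(S) = {$}.
Examining every occurrence of C in a rule body:
  S -> C a x : C is followed by terminal 'a' -> add 'a'
  S -> C b : C is followed by terminal 'b' -> add 'b'
  S -> z x C ; : C is followed by terminal ';' -> add ';'
  S -> C a y : C is followed by terminal 'a' -> add 'a' (already in the set)
  S -> x C : C is at the right end -> add FOLLOW(S) = {$}
  S -> y y C ; z : C is followed by terminal ';' -> add ';' (already in the set)
  C -> y x : C does not occur in the body -> contributes nothing
FOLLOW(C) = {;, a, b, $}
Count: 4

4


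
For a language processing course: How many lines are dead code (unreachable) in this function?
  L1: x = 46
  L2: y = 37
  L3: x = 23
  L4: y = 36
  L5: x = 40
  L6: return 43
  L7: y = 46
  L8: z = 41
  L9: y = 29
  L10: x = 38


Analyzing control flow:
  L1: reachable (before return)
  L2: reachable (before return)
  L3: reachable (before return)
  L4: reachable (before return)
  L5: reachable (before return)
  L6: reachable (return statement)
  L7: DEAD (after return at L6)
  L8: DEAD (after return at L6)
  L9: DEAD (after return at L6)
  L10: DEAD (after return at L6)
Return at L6, total lines = 10
Dead lines: L7 through L10
Count: 4

4


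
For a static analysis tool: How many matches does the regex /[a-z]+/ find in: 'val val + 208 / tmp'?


Pattern: /[a-z]+/ (identifiers)
Input: 'val val + 208 / tmp'
Scanning for matches:
  Match 1: 'val'
  Match 2: 'val'
  Match 3: 'tmp'
Total matches: 3

3


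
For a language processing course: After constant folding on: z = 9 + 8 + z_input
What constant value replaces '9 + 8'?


Identifying constant sub-expression:
  Original: z = 9 + 8 + z_input
  9 and 8 are both compile-time constants
  Evaluating: 9 + 8 = 17
  After folding: z = 17 + z_input

17


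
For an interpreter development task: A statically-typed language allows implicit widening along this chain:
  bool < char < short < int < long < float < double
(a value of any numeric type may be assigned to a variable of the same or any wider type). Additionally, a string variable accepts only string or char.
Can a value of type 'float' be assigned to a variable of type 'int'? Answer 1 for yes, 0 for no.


Target variable type: int
Source value type: float
Numeric ranks: float=5, int=3
Widening allowed iff rank(source) <= rank(target): 5 <= 3? No
Result: 0

0


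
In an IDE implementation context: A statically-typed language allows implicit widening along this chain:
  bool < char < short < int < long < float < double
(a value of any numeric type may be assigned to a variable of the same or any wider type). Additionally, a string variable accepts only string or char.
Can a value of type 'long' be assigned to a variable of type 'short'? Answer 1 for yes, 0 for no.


Target variable type: short
Source value type: long
Numeric ranks: long=4, short=2
Widening allowed iff rank(source) <= rank(target): 4 <= 2? No
Result: 0

0


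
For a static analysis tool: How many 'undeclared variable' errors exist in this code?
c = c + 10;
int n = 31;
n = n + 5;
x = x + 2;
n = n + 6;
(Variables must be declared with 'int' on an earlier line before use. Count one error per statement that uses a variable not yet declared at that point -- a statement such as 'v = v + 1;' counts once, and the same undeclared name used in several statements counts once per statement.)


Scanning code line by line:
  Line 1: use 'c' -> ERROR (undeclared)
  Line 2: declare 'n' -> declared = ['n']
  Line 3: use 'n' -> OK (declared)
  Line 4: use 'x' -> ERROR (undeclared)
  Line 5: use 'n' -> OK (declared)
Total undeclared variable errors: 2

2


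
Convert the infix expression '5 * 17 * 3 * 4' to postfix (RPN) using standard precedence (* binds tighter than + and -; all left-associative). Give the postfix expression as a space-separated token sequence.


Applying the shunting-yard algorithm:
  Operand 5 -> output
  Push '*' onto operator stack -> op-stack: [*]
  Operand 17 -> output
  See '*' (prec 2); top '*' (prec 2) >= it -> pop '*' to output
  Push '*' onto operator stack -> op-stack: [*]
  Operand 3 -> output
  See '*' (prec 2); top '*' (prec 2) >= it -> pop '*' to output
  Push '*' onto operator stack -> op-stack: [*]
  Operand 4 -> output
  End of input: pop '*' to output
Postfix result: 5 17 * 3 * 4 *

5 17 * 3 * 4 *


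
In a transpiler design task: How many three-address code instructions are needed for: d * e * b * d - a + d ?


Expression: d * e * b * d - a + d
Generating three-address code (respecting * over +/- precedence):
  Instruction 1: t1 = d * e
  Instruction 2: t2 = t1 * b
  Instruction 3: t3 = t2 * d
  Instruction 4: t4 = t3 - a
  Instruction 5: t5 = t4 + d
Total instructions: 5

5


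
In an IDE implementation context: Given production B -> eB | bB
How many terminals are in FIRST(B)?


Production: B -> eB | bB
Examining each alternative for leading terminals:
  B -> eB : first terminal = 'e'
  B -> bB : first terminal = 'b'
FIRST(B) = {b, e}
Count: 2

2


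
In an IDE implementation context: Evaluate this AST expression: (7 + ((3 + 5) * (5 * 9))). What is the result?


Expression: (7 + ((3 + 5) * (5 * 9)))
Evaluating step by step:
  3 + 5 = 8
  5 * 9 = 45
  8 * 45 = 360
  7 + 360 = 367
Result: 367

367


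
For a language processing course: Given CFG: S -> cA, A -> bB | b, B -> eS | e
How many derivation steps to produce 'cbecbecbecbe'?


Grammar: S -> cA, A -> bB | b, B -> eS | e
Deriving 'cbecbecbecbe':
Step 1: S -> cA => cA
Step 2: A -> bB => cbB
Step 3: B -> eS => cbeS
Step 4: S -> cA => cbecA
Step 5: A -> bB => cbecbB
Step 6: B -> eS => cbecbeS
Step 7: S -> cA => cbecbecA
Step 8: A -> bB => cbecbecbB
Step 9: B -> eS => cbecbecbeS
Step 10: S -> cA => cbecbecbecA
Step 11: A -> bB => cbecbecbecbB
Step 12: B -> e => cbecbecbecbe
Total derivation steps: 12

12


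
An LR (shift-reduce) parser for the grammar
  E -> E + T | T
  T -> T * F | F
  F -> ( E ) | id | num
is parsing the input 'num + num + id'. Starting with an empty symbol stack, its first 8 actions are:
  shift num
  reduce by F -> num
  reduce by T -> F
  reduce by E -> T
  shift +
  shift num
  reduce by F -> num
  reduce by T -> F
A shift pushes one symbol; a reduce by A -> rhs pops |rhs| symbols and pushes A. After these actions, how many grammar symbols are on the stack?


Tracking the symbol stack through each action:
  Action 1: shift 'num' : push -> stack = [num] (size 1)
  Action 2: reduce by F -> num : pop 1, push F -> stack = [F] (size 1)
  Action 3: reduce by T -> F : pop 1, push T -> stack = [T] (size 1)
  Action 4: reduce by E -> T : pop 1, push E -> stack = [E] (size 1)
  Action 5: shift '+' : push -> stack = [E, +] (size 2)
  Action 6: shift 'num' : push -> stack = [E, +, num] (size 3)
  Action 7: reduce by F -> num : pop 1, push F -> stack = [E, +, F] (size 3)
  Action 8: reduce by T -> F : pop 1, push T -> stack = [E, +, T] (size 3)
Final stack size: 3

3


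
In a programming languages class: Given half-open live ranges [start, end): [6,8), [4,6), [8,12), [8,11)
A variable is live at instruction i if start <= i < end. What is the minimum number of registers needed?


Live ranges:
  Var0: [6, 8)
  Var1: [4, 6)
  Var2: [8, 12)
  Var3: [8, 11)
Sweep-line events (position, delta, active):
  pos=4 start -> active=1
  pos=6 end -> active=0
  pos=6 start -> active=1
  pos=8 end -> active=0
  pos=8 start -> active=1
  pos=8 start -> active=2
  pos=11 end -> active=1
  pos=12 end -> active=0
Maximum simultaneous active: 2
Minimum registers needed: 2

2


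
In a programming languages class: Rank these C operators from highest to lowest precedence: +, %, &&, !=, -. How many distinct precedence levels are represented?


Looking up precedence for each operator:
  + -> precedence 5
  % -> precedence 6
  && -> precedence 2
  != -> precedence 3
  - -> precedence 5
Sorted highest to lowest: %, +, -, !=, &&
Distinct precedence values: [6, 5, 3, 2]
Number of distinct levels: 4

4


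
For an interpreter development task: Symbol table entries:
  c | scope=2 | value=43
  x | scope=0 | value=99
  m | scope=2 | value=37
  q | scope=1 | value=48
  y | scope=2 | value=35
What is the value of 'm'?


Searching symbol table for 'm':
  c | scope=2 | value=43
  x | scope=0 | value=99
  m | scope=2 | value=37 <- MATCH
  q | scope=1 | value=48
  y | scope=2 | value=35
Found 'm' at scope 2 with value 37

37


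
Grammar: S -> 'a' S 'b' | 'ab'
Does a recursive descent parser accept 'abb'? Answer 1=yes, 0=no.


Grammar accepts strings of the form a^n b^n (n >= 1)
Word: 'abb'
Counting: 1 a's and 2 b's
Check: 1 == 2? No
Mismatch: a-count != b-count
Rejected

0


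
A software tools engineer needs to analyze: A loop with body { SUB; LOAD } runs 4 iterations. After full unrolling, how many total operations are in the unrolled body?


Loop body operations: SUB, LOAD (2 ops per iteration)
Unrolling 4 iterations:
  Iteration 1: SUB, LOAD (2 ops)
  Iteration 2: SUB, LOAD (2 ops)
  Iteration 3: SUB, LOAD (2 ops)
  Iteration 4: SUB, LOAD (2 ops)
Total: 4 iterations * 2 ops/iter = 8 operations

8


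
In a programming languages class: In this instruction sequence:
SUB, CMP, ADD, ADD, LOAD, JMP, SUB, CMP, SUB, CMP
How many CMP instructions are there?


Scanning instruction sequence for CMP:
  Position 1: SUB
  Position 2: CMP <- MATCH
  Position 3: ADD
  Position 4: ADD
  Position 5: LOAD
  Position 6: JMP
  Position 7: SUB
  Position 8: CMP <- MATCH
  Position 9: SUB
  Position 10: CMP <- MATCH
Matches at positions: [2, 8, 10]
Total CMP count: 3

3


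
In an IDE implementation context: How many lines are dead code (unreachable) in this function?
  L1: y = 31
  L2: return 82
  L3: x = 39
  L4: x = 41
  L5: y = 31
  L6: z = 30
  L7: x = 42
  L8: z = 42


Analyzing control flow:
  L1: reachable (before return)
  L2: reachable (return statement)
  L3: DEAD (after return at L2)
  L4: DEAD (after return at L2)
  L5: DEAD (after return at L2)
  L6: DEAD (after return at L2)
  L7: DEAD (after return at L2)
  L8: DEAD (after return at L2)
Return at L2, total lines = 8
Dead lines: L3 through L8
Count: 6

6


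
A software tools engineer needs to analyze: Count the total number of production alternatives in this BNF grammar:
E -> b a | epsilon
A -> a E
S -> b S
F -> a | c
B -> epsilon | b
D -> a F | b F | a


Counting alternatives per rule:
  E: 2 alternative(s)
  A: 1 alternative(s)
  S: 1 alternative(s)
  F: 2 alternative(s)
  B: 2 alternative(s)
  D: 3 alternative(s)
Sum: 2 + 1 + 1 + 2 + 2 + 3 = 11

11


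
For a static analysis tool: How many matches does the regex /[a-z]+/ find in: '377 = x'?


Pattern: /[a-z]+/ (identifiers)
Input: '377 = x'
Scanning for matches:
  Match 1: 'x'
Total matches: 1

1


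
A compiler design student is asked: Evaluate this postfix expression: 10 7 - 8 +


Processing tokens left to right:
Push 10, Push 7
Pop 10 and 7, compute 10 - 7 = 3, push 3
Push 8
Pop 3 and 8, compute 3 + 8 = 11, push 11
Stack result: 11

11


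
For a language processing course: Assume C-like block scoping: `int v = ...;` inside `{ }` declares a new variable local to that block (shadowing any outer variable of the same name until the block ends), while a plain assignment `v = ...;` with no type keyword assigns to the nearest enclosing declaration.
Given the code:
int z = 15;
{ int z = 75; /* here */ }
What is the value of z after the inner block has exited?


Analyzing scoping rules:
Outer scope: declares z = 15
Inner block: 'int z = 75;' declares a NEW z that shadows the outer one
When the block exits the inner z goes out of scope; the outer z was never modified -> 15
Result: 15

15


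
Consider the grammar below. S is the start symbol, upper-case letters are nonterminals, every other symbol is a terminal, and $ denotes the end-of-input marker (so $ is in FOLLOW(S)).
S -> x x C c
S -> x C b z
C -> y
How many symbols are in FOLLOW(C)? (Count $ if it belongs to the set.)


S is the start symbol and does not occur in any rule body, so FOLLOW(S) = {$}.
Examining every occurrence of C in a rule body:
  S -> x x C c : C is followed by terminal 'c' -> add 'c'
  S -> x C b z : C is followed by terminal 'b' -> add 'b'
  C -> y : C does not occur in the body -> contributes nothing
FOLLOW(C) = {b, c}
Count: 2

2


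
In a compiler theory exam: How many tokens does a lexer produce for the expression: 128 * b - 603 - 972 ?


Scanning '128 * b - 603 - 972'
Token 1: '128' -> integer_literal
Token 2: '*' -> operator
Token 3: 'b' -> identifier
Token 4: '-' -> operator
Token 5: '603' -> integer_literal
Token 6: '-' -> operator
Token 7: '972' -> integer_literal
Total tokens: 7

7


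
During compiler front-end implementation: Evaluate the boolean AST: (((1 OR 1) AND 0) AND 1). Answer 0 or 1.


Step 1: Evaluate inner node
  1 OR 1 = 1
Step 2: Evaluate next node
  1 AND 0 = 0
Step 3: Evaluate root node
  0 AND 1 = 0

0


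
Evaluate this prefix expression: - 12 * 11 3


Parsing prefix expression: - 12 * 11 3
Step 1: Innermost operation '* 11 3'
  11 * 3 = 33
Step 2: Outer operation '- 12 [33]'
  12 - 33 = -21

-21


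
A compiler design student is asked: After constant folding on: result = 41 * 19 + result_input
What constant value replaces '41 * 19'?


Identifying constant sub-expression:
  Original: result = 41 * 19 + result_input
  41 and 19 are both compile-time constants
  Evaluating: 41 * 19 = 779
  After folding: result = 779 + result_input

779


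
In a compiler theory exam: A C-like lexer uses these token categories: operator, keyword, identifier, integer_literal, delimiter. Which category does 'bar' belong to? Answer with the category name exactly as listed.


Token: 'bar'
Checking categories:
  identifier: YES
  integer_literal: no
  operator: no
  keyword: no
  delimiter: no
Category: identifier

identifier


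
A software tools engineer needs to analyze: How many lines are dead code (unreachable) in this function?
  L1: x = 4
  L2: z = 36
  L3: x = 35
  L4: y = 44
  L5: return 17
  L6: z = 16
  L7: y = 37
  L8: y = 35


Analyzing control flow:
  L1: reachable (before return)
  L2: reachable (before return)
  L3: reachable (before return)
  L4: reachable (before return)
  L5: reachable (return statement)
  L6: DEAD (after return at L5)
  L7: DEAD (after return at L5)
  L8: DEAD (after return at L5)
Return at L5, total lines = 8
Dead lines: L6 through L8
Count: 3

3


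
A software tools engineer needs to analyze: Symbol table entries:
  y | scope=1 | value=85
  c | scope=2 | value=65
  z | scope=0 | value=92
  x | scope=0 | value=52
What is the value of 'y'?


Searching symbol table for 'y':
  y | scope=1 | value=85 <- MATCH
  c | scope=2 | value=65
  z | scope=0 | value=92
  x | scope=0 | value=52
Found 'y' at scope 1 with value 85

85


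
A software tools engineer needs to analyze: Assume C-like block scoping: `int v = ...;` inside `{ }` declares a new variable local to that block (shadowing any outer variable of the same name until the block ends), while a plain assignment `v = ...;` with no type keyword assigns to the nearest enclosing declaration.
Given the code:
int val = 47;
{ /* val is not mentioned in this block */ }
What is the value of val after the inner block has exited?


Analyzing scoping rules:
Outer scope: declares val = 47
Inner block: val is neither redeclared nor assigned -> unchanged
After the block -> 47
Result: 47

47


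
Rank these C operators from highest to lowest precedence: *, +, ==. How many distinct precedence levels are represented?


Looking up precedence for each operator:
  * -> precedence 6
  + -> precedence 5
  == -> precedence 3
Sorted highest to lowest: *, +, ==
Distinct precedence values: [6, 5, 3]
Number of distinct levels: 3

3


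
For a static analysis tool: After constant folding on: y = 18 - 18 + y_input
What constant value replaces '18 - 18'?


Identifying constant sub-expression:
  Original: y = 18 - 18 + y_input
  18 and 18 are both compile-time constants
  Evaluating: 18 - 18 = 0
  After folding: y = 0 + y_input

0


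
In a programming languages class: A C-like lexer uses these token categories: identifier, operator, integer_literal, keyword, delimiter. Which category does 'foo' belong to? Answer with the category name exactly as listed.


Token: 'foo'
Checking categories:
  identifier: YES
  integer_literal: no
  operator: no
  keyword: no
  delimiter: no
Category: identifier

identifier


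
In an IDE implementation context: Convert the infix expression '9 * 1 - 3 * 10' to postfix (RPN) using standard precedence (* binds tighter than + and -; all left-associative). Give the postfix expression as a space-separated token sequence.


Applying the shunting-yard algorithm:
  Operand 9 -> output
  Push '*' onto operator stack -> op-stack: [*]
  Operand 1 -> output
  See '-' (prec 1); top '*' (prec 2) >= it -> pop '*' to output
  Push '-' onto operator stack -> op-stack: [-]
  Operand 3 -> output
  Push '*' onto operator stack -> op-stack: [-, *]
  Operand 10 -> output
  End of input: pop '*' to output
  End of input: pop '-' to output
Postfix result: 9 1 * 3 10 * -

9 1 * 3 10 * -


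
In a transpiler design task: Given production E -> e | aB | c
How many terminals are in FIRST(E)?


Production: E -> e | aB | c
Examining each alternative for leading terminals:
  E -> e : first terminal = 'e'
  E -> aB : first terminal = 'a'
  E -> c : first terminal = 'c'
FIRST(E) = {a, c, e}
Count: 3

3


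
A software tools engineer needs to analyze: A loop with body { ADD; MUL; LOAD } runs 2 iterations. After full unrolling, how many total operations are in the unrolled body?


Loop body operations: ADD, MUL, LOAD (3 ops per iteration)
Unrolling 2 iterations:
  Iteration 1: ADD, MUL, LOAD (3 ops)
  Iteration 2: ADD, MUL, LOAD (3 ops)
Total: 2 iterations * 3 ops/iter = 6 operations

6


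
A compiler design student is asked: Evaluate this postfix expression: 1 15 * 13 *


Processing tokens left to right:
Push 1, Push 15
Pop 1 and 15, compute 1 * 15 = 15, push 15
Push 13
Pop 15 and 13, compute 15 * 13 = 195, push 195
Stack result: 195

195


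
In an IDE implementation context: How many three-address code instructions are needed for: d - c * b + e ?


Expression: d - c * b + e
Generating three-address code (respecting * over +/- precedence):
  Instruction 1: t1 = c * b
  Instruction 2: t2 = d - t1
  Instruction 3: t3 = t2 + e
Total instructions: 3

3


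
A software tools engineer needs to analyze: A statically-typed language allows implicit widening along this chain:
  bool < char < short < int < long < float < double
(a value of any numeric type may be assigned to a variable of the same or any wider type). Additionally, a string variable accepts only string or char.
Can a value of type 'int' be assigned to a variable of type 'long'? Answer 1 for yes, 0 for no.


Target variable type: long
Source value type: int
Numeric ranks: int=3, long=4
Widening allowed iff rank(source) <= rank(target): 3 <= 4? Yes
Result: 1

1


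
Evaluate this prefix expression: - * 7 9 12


Parsing prefix expression: - * 7 9 12
Step 1: Innermost operation '* 7 9'
  7 * 9 = 63
Step 2: Outer operation '- [63] 12'
  63 - 12 = 51

51


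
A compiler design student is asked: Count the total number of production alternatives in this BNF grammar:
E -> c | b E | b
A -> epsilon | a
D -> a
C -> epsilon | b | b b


Counting alternatives per rule:
  E: 3 alternative(s)
  A: 2 alternative(s)
  D: 1 alternative(s)
  C: 3 alternative(s)
Sum: 3 + 2 + 1 + 3 = 9

9


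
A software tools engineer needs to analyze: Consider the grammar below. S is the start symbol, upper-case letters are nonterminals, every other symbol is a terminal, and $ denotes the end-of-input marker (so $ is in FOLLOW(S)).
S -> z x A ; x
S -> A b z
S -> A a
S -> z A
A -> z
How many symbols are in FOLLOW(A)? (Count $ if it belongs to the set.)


S is the start symbol and does not occur in any rule body, so FOLLOW(S) = {$}.
Examining every occurrence of A in a rule body:
  S -> z x A ; x : A is followed by terminal ';' -> add ';'
  S -> A b z : A is followed by terminal 'b' -> add 'b'
  S -> A a : A is followed by terminal 'a' -> add 'a'
  S -> z A : A is at the right end -> add FOLLOW(S) = {$}
  A -> z : A does not occur in the body -> contributes nothing
FOLLOW(A) = {;, a, b, $}
Count: 4

4


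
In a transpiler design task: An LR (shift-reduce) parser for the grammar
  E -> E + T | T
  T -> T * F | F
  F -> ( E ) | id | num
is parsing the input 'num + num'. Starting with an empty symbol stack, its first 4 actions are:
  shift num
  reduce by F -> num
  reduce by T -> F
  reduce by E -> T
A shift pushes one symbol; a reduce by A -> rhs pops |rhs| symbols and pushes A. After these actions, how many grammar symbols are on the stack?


Tracking the symbol stack through each action:
  Action 1: shift 'num' : push -> stack = [num] (size 1)
  Action 2: reduce by F -> num : pop 1, push F -> stack = [F] (size 1)
  Action 3: reduce by T -> F : pop 1, push T -> stack = [T] (size 1)
  Action 4: reduce by E -> T : pop 1, push E -> stack = [E] (size 1)
Final stack size: 1

1


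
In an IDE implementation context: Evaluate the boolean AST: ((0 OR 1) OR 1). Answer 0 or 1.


Step 1: Evaluate inner node
  0 OR 1 = 1
Step 2: Evaluate root node
  1 OR 1 = 1

1


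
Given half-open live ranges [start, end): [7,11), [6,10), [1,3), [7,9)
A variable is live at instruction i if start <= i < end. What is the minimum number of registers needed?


Live ranges:
  Var0: [7, 11)
  Var1: [6, 10)
  Var2: [1, 3)
  Var3: [7, 9)
Sweep-line events (position, delta, active):
  pos=1 start -> active=1
  pos=3 end -> active=0
  pos=6 start -> active=1
  pos=7 start -> active=2
  pos=7 start -> active=3
  pos=9 end -> active=2
  pos=10 end -> active=1
  pos=11 end -> active=0
Maximum simultaneous active: 3
Minimum registers needed: 3

3


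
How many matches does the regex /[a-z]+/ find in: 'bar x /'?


Pattern: /[a-z]+/ (identifiers)
Input: 'bar x /'
Scanning for matches:
  Match 1: 'bar'
  Match 2: 'x'
Total matches: 2

2


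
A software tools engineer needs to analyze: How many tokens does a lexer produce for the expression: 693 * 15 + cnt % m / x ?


Scanning '693 * 15 + cnt % m / x'
Token 1: '693' -> integer_literal
Token 2: '*' -> operator
Token 3: '15' -> integer_literal
Token 4: '+' -> operator
Token 5: 'cnt' -> identifier
Token 6: '%' -> operator
Token 7: 'm' -> identifier
Token 8: '/' -> operator
Token 9: 'x' -> identifier
Total tokens: 9

9


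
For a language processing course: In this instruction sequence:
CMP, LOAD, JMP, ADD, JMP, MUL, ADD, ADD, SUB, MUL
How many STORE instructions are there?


Scanning instruction sequence for STORE:
  Position 1: CMP
  Position 2: LOAD
  Position 3: JMP
  Position 4: ADD
  Position 5: JMP
  Position 6: MUL
  Position 7: ADD
  Position 8: ADD
  Position 9: SUB
  Position 10: MUL
Matches at positions: []
Total STORE count: 0

0


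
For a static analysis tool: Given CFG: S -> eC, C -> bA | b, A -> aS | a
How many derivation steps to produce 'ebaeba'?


Grammar: S -> eC, C -> bA | b, A -> aS | a
Deriving 'ebaeba':
Step 1: S -> eC => eC
Step 2: C -> bA => ebA
Step 3: A -> aS => ebaS
Step 4: S -> eC => ebaeC
Step 5: C -> bA => ebaebA
Step 6: A -> a => ebaeba
Total derivation steps: 6

6


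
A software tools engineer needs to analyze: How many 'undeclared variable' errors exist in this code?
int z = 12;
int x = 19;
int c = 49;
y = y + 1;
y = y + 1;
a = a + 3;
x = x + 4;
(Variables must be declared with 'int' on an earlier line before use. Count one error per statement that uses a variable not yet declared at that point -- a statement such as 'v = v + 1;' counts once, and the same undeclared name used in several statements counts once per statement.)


Scanning code line by line:
  Line 1: declare 'z' -> declared = ['z']
  Line 2: declare 'x' -> declared = ['x', 'z']
  Line 3: declare 'c' -> declared = ['c', 'x', 'z']
  Line 4: use 'y' -> ERROR (undeclared)
  Line 5: use 'y' -> ERROR (undeclared)
  Line 6: use 'a' -> ERROR (undeclared)
  Line 7: use 'x' -> OK (declared)
Total undeclared variable errors: 3

3


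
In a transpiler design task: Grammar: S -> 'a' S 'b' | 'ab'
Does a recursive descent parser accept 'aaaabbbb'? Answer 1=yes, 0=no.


Grammar accepts strings of the form a^n b^n (n >= 1)
Word: 'aaaabbbb'
Counting: 4 a's and 4 b's
Check: 4 == 4? Yes
Derivation (S -> aSb applied 3 time(s), then S -> ab): S => aSb => aaSbb => aaaSbbb => aaaabbbb
Accepted

1


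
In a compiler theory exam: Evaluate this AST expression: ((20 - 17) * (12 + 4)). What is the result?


Expression: ((20 - 17) * (12 + 4))
Evaluating step by step:
  20 - 17 = 3
  12 + 4 = 16
  3 * 16 = 48
Result: 48

48


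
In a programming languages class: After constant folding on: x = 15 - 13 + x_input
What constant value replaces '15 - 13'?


Identifying constant sub-expression:
  Original: x = 15 - 13 + x_input
  15 and 13 are both compile-time constants
  Evaluating: 15 - 13 = 2
  After folding: x = 2 + x_input

2
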